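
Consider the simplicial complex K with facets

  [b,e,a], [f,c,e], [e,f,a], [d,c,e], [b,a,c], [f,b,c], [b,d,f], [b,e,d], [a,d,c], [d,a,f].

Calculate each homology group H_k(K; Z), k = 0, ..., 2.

H_0 = Z,  H_1 = Z/2,  H_2 = 0.

Take the total order a < b < c < d < e < f on the vertex set. Then K (dimension 2) consists of the simplices:

  0-simplices (6): a, b, c, d, e, f
  1-simplices (15): ab, ac, ad, ae, af, bc, bd, be, bf, cd, ce, cf, de, df, ef
  2-simplices (10): abc, abe, acd, adf, aef, bcf, bde, bdf, cde, cef

giving chain groups C_0 ≅ Z^6, C_1 ≅ Z^15, C_2 ≅ Z^10.

Boundary ∂_1: C_1 → C_0 sends each edge [p,q] (with p < q) to q − p. For instance
  ∂cd = d − c.
The resulting 6×15 matrix has rank 5, and its Smith normal form has invariant factors (1,1,1,1,1).

Boundary ∂_2: C_2 → C_1 acts by ∂[p,q,r] = [q,r] − [p,r] + [p,q]. For instance
  ∂abc = bc − ac + ab,
  ∂abe = be − ae + ab.
The resulting 15×10 matrix has rank 10, and its Smith normal form has invariant factors (1,1,1,1,1,1,1,1,1,2).

Computing H_k = (kernel of ∂_k) / (image of ∂_{k+1}):

  H_0: rank C_0 − rank ∂_1 = 6 − 5 = 1, and the invariant factors of ∂_1 are all 1, so H_0 = Z.
  H_1: rank ker ∂_1 − rank ∂_2 = (15 − 5) − 10 = 0, and ∂_2 has invariant factor 2 > 1, so H_1 = Z/2.
  H_2: rank ker ∂_2 − rank ∂_3 = (10 − 10) − 0 = 0, and there is no ∂_3, so H_2 = 0.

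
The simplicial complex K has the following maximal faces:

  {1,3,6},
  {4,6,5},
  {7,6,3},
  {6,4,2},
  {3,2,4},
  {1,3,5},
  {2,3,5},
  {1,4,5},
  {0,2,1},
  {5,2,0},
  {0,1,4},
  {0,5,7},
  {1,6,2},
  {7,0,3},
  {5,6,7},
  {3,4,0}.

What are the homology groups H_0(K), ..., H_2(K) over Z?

H_0 = Z,  H_1 = Z^2,  H_2 = Z.

We work with the vertex ordering 0 < 1 < 2 < 3 < 4 < 5 < 6 < 7. The simplices of K, each written with vertices in increasing order, are:

  0-simplices (8): [0], [1], [2], [3], [4], [5], [6], [7]
  1-simplices (24): (24 of them)
  2-simplices (16): [0,1,2], [0,1,4], [0,2,5], [0,3,4], [0,3,7], [0,5,7], [1,2,6], [1,3,5], [1,3,6], [1,4,5], [2,3,4], [2,3,5], [2,4,6], [3,6,7], [4,5,6], [5,6,7]

giving chain groups C_0 ≅ Z^8, C_1 ≅ Z^24, C_2 ≅ Z^16.

Boundary ∂_1: C_1 → C_0 sends each edge [p,q] (with p < q) to q − p. For instance
  ∂[4,6] = [6] − [4].
The 8×24 boundary matrix has rank 7 and Smith normal form diag(1,1,1,1,1,1,1).

∂_2: C_2 → C_1 sends each 2-simplex [p,q,r] to [q,r] − [p,r] + [p,q]. For instance
  ∂[0,5,7] = [5,7] − [0,7] + [0,5],
  ∂[1,4,5] = [4,5] − [1,5] + [1,4].
This gives a 24×16 integer matrix of rank 15; reducing to Smith normal form yields diagonal entries (1,1,1,1,1,1,1,1,1,1,1,1,1,1,1).

Reading off H_k = ker ∂_k / im ∂_{k+1}:

  H_0: rank C_0 − rank ∂_1 = 8 − 7 = 1, and the invariant factors of ∂_1 are all 1, so H_0 ≅ Z.
  H_1: rank ker ∂_1 − rank ∂_2 = (24 − 7) − 15 = 2, and the invariant factors of ∂_2 are all 1, so H_1 ≅ Z^2.
  H_2: rank ker ∂_2 − rank ∂_3 = (16 − 15) − 0 = 1, and there is no ∂_3, so H_2 ≅ Z.

As a check, the Euler characteristic is 8 − 24 + 16 = 0, which agrees with 1 − 2 + 1 = 0.
(K is a triangulation of the torus T^2.)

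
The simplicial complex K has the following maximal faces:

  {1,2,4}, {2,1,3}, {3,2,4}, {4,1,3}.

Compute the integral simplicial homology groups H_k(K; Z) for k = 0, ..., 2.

We work with the vertex ordering 1 < 2 < 3 < 4. The simplices of K, each written with vertices in increasing order, are:

  0-simplices (4): [1], [2], [3], [4]
  1-simplices (6): [1,2], [1,3], [1,4], [2,3], [2,4], [3,4]
  2-simplices (4): [1,2,3], [1,2,4], [1,3,4], [2,3,4]

Hence C_0 ≅ Z^4, C_1 ≅ Z^6, C_2 ≅ Z^4.

∂_1: C_1 → C_0 sends each edge [p,q] (with p < q) to q − p.
The 4×6 boundary matrix has rank 3 and Smith normal form diag(1,1,1).

The boundary map ∂_2: C_2 → C_1 acts by ∂[p,q,r] = [q,r] − [p,r] + [p,q]. For instance
  ∂[1,3,4] = [3,4] − [1,4] + [1,3],
  ∂[2,3,4] = [3,4] − [2,4] + [2,3].
The 6×4 boundary matrix has rank 3 and Smith normal form diag(1,1,1).

From H_k ≅ ker(∂_k) / im(∂_{k+1}) we obtain:

  H_0: rank C_0 − rank ∂_1 = 4 − 3 = 1, and the invariant factors of ∂_1 are all 1, so H_0 = Z.
  H_1: rank ker ∂_1 − rank ∂_2 = (6 − 3) − 3 = 0, and the invariant factors of ∂_2 are all 1, so H_1 = 0.
  H_2: rank ker ∂_2 − rank ∂_3 = (4 − 3) − 0 = 1, and there is no ∂_3, so H_2 = Z.

As a check, the Euler characteristic is 4 − 6 + 4 = 2, which agrees with 1 − 0 + 1 = 2.

H_0 ≅ Z,  H_1 = 0,  H_2 ≅ Z.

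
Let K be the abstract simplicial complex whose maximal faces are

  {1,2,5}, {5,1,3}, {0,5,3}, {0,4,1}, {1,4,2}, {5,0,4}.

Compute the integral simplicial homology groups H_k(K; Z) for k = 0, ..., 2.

H_0 ≅ Z,  H_1 ≅ Z,  H_2 = 0.

Take the total order 0 < 1 < 2 < 3 < 4 < 5 on the vertex set. Then K (dimension 2) consists of the simplices:

  0-simplices (6): [0], [1], [2], [3], [4], [5]
  1-simplices (12): [0,1], [0,3], [0,4], [0,5], [1,2], [1,3], [1,4], [1,5], [2,4], [2,5], [3,5], [4,5]
  2-simplices (6): [0,1,4], [0,3,5], [0,4,5], [1,2,4], [1,2,5], [1,3,5]

so the chain groups are C_0 ≅ Z^6, C_1 ≅ Z^12, C_2 ≅ Z^6.

Boundary ∂_1: C_1 → C_0 maps an edge to its endpoints' difference, ∂[p,q] = q − p.
This gives a 6×12 integer matrix of rank 5; reducing to Smith normal form yields diagonal entries (1,1,1,1,1).

∂_2: C_2 → C_1 maps a triangle to the signed sum of its edges. For instance
  ∂[1,2,4] = [2,4] − [1,4] + [1,2],
  ∂[0,1,4] = [1,4] − [0,4] + [0,1].
As a 12×6 matrix over Z this has rank 6, with invariant factors (1,1,1,1,1,1).

From H_k ≅ ker(∂_k) / im(∂_{k+1}) we obtain:

  H_0: rank C_0 − rank ∂_1 = 6 − 5 = 1, and the invariant factors of ∂_1 are all 1, so H_0 = Z.
  H_1: rank ker ∂_1 − rank ∂_2 = (12 − 5) − 6 = 1, and the invariant factors of ∂_2 are all 1, so H_1 = Z.
  H_2: rank ker ∂_2 − rank ∂_3 = (6 − 6) − 0 = 0, and there is no ∂_3, so H_2 = 0.

As a check, the Euler characteristic is 6 − 12 + 6 = 0, which agrees with 1 − 1 + 0 = 0.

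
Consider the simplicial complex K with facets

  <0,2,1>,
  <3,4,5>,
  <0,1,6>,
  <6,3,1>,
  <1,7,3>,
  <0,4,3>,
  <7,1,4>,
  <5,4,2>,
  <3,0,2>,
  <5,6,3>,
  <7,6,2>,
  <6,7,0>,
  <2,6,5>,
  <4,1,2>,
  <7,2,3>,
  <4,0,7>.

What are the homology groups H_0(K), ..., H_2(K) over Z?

H_0 ≅ Z,  H_1 ≅ Z^2,  H_2 ≅ Z.

K has 8 vertices, 24 edges, 16 triangles.
rank ∂_0 = 0, rank ∂_1 = 7 ⇒ b_0 = 8 − 0 − 7 = 1; all invariant factors of ∂_1 are 1 so no torsion. So H_0 ≅ Z.
rank ∂_1 = 7, rank ∂_2 = 15 ⇒ b_1 = 24 − 7 − 15 = 2; all invariant factors of ∂_2 are 1 so no torsion. So H_1 ≅ Z^2.
rank ∂_2 = 15, rank ∂_3 = 0 ⇒ b_2 = 16 − 15 − 0 = 1. So H_2 ≅ Z.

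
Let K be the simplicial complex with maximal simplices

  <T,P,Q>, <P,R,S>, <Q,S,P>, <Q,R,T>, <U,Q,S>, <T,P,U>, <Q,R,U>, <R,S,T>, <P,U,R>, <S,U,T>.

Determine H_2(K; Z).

K has 6 vertices, 15 edges, 10 triangles.
rank ∂_2 = 10, rank ∂_3 = 0 ⇒ b_2 = 10 − 10 − 0 = 0. So H_2 = 0.

H_2 = 0.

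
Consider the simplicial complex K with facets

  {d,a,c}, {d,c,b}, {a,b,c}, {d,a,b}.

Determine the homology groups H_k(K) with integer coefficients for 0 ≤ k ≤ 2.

K has 4 vertices, 6 edges, 4 triangles.
rank ∂_0 = 0, rank ∂_1 = 3 ⇒ b_0 = 4 − 0 − 3 = 1; all invariant factors of ∂_1 are 1 so no torsion. So H_0 ≅ Z.
rank ∂_1 = 3, rank ∂_2 = 3 ⇒ b_1 = 6 − 3 − 3 = 0; all invariant factors of ∂_2 are 1 so no torsion. So H_1 ≅ 0.
rank ∂_2 = 3, rank ∂_3 = 0 ⇒ b_2 = 4 − 3 − 0 = 1. So H_2 ≅ Z.

H_0 = Z,  H_1 = 0,  H_2 = Z.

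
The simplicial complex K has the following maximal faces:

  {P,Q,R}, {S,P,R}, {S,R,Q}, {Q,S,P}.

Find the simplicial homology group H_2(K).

H_2 = Z.

Fix the vertex order P < Q < R < S and write every simplex with vertices in increasing order. Then dim K = 2 and the simplices of K are:

  0-simplices (4): P, Q, R, S
  1-simplices (6): PQ, PR, PS, QR, QS, RS
  2-simplices (4): PQR, PQS, PRS, QRS

so the chain groups are C_0 ≅ Z^4, C_1 ≅ Z^6, C_2 ≅ Z^4.

∂_1: C_1 → C_0 maps an edge to its endpoints' difference, ∂[p,q] = q − p. For instance
  ∂PS = S − P.
As a 4×6 matrix over Z this has rank 3, with invariant factors (1,1,1).

The boundary map ∂_2: C_2 → C_1 sends each 2-simplex [p,q,r] to [q,r] − [p,r] + [p,q]. For instance
  ∂QRS = RS − QS + QR,
  ∂PQS = QS − PS + PQ.
The 6×4 boundary matrix has rank 3 and Smith normal form diag(1,1,1).

From H_k ≅ ker(∂_k) / im(∂_{k+1}) we obtain:

  H_2: rank ker ∂_2 − rank ∂_3 = (4 − 3) − 0 = 1, and there is no ∂_3, so H_2 ≅ Z.

(K is a triangulation of the 2-sphere S^2.)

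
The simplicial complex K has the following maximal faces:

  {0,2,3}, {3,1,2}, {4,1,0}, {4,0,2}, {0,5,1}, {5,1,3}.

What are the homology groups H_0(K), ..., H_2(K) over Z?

H_0 ≅ Z,  H_1 ≅ Z,  H_2 = 0.

K has 6 vertices, 12 edges, 6 triangles.
rank ∂_0 = 0, rank ∂_1 = 5 ⇒ b_0 = 6 − 0 − 5 = 1; all invariant factors of ∂_1 are 1 so no torsion. So H_0 = Z.
rank ∂_1 = 5, rank ∂_2 = 6 ⇒ b_1 = 12 − 5 − 6 = 1; all invariant factors of ∂_2 are 1 so no torsion. So H_1 = Z.
rank ∂_2 = 6, rank ∂_3 = 0 ⇒ b_2 = 6 − 6 − 0 = 0. So H_2 = 0.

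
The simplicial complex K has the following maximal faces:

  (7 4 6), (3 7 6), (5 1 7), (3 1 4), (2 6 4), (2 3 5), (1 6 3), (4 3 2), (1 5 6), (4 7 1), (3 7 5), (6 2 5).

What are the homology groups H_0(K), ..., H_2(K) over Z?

Fix the vertex order 1 < 2 < 3 < 4 < 5 < 6 < 7 and write every simplex with vertices in increasing order. Then dim K = 2 and the simplices of K are:

  0-simplices (7): [1], [2], [3], [4], [5], [6], [7]
  1-simplices (18): [1,3], [1,4], [1,5], [1,6], [1,7], [2,3], [2,4], [2,5], [2,6], [3,4], [3,5], [3,6], [3,7], [4,6], [4,7], [5,6], [5,7], [6,7]
  2-simplices (12): [1,3,4], [1,3,6], [1,4,7], [1,5,6], [1,5,7], [2,3,4], [2,3,5], [2,4,6], [2,5,6], [3,5,7], [3,6,7], [4,6,7]

Hence C_0 ≅ Z^7, C_1 ≅ Z^18, C_2 ≅ Z^12.

The boundary map ∂_1: C_1 → C_0 sends each edge [p,q] (with p < q) to q − p.
The 7×18 boundary matrix has rank 6 and Smith normal form diag(1,1,1,1,1,1).

Boundary ∂_2: C_2 → C_1 sends each 2-simplex [p,q,r] to [q,r] − [p,r] + [p,q]. For instance
  ∂[1,5,7] = [5,7] − [1,7] + [1,5],
  ∂[2,4,6] = [4,6] − [2,6] + [2,4].
The 18×12 boundary matrix has rank 12 and Smith normal form diag(1,1,1,1,1,1,1,1,1,1,1,2).

Reading off H_k = ker ∂_k / im ∂_{k+1}:

  H_0: rank C_0 − rank ∂_1 = 7 − 6 = 1, and the invariant factors of ∂_1 are all 1, so H_0 ≅ Z.
  H_1: rank ker ∂_1 − rank ∂_2 = (18 − 6) − 12 = 0, and ∂_2 has invariant factor 2 > 1, so H_1 ≅ Z_2.
  H_2: rank ker ∂_2 − rank ∂_3 = (12 − 12) − 0 = 0, and there is no ∂_3, so H_2 ≅ 0.

As a check, the Euler characteristic is 7 − 18 + 12 = 1, which agrees with 1 − 0 + 0 = 1.

H_0 ≅ Z,  H_1 ≅ Z_2,  H_2 = 0.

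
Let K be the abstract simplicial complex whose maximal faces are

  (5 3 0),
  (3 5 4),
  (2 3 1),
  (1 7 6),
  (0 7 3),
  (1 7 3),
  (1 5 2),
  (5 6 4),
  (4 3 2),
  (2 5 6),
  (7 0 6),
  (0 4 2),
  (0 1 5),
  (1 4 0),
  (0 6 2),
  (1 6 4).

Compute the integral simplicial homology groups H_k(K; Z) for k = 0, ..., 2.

H_0 = Z,  H_1 = Z^2,  H_2 = Z.

Order the vertices as 0 < 1 < 2 < 3 < 4 < 5 < 6 < 7. Listing each simplex with vertices in this order, K has dimension 2 with simplices:

  0-simplices (8): [0], [1], [2], [3], [4], [5], [6], [7]
  1-simplices (24): (24 of them)
  2-simplices (16): [0,1,4], [0,1,5], [0,2,4], [0,2,6], [0,3,5], [0,3,7], [0,6,7], [1,2,3], [1,2,5], [1,3,7], [1,4,6], [1,6,7], [2,3,4], [2,5,6], [3,4,5], [4,5,6]

giving chain groups C_0 ≅ Z^8, C_1 ≅ Z^24, C_2 ≅ Z^16.

Boundary ∂_1: C_1 → C_0 is given by ∂[p,q] = [q] − [p].
As a 8×24 matrix over Z this has rank 7, with invariant factors (1,1,1,1,1,1,1).

The boundary map ∂_2: C_2 → C_1 acts by ∂[p,q,r] = [q,r] − [p,r] + [p,q]. For instance
  ∂[2,5,6] = [5,6] − [2,6] + [2,5],
  ∂[0,6,7] = [6,7] − [0,7] + [0,6].
This gives a 24×16 integer matrix of rank 15; reducing to Smith normal form yields diagonal entries (1,1,1,1,1,1,1,1,1,1,1,1,1,1,1).

Reading off H_k = ker ∂_k / im ∂_{k+1}:

  H_0: rank C_0 − rank ∂_1 = 8 − 7 = 1, and the invariant factors of ∂_1 are all 1, so H_0 = Z.
  H_1: rank ker ∂_1 − rank ∂_2 = (24 − 7) − 15 = 2, and the invariant factors of ∂_2 are all 1, so H_1 = Z^2.
  H_2: rank ker ∂_2 − rank ∂_3 = (16 − 15) − 0 = 1, and there is no ∂_3, so H_2 = Z.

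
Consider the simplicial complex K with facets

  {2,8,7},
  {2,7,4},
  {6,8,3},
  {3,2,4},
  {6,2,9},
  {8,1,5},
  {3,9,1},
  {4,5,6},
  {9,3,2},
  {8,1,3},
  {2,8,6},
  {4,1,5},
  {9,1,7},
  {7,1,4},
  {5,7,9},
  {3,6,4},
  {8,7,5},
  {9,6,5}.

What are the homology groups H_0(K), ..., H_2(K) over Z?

Take the total order 1 < 2 < 3 < 4 < 5 < 6 < 7 < 8 < 9 on the vertex set. Then K (dimension 2) consists of the simplices:

  0-simplices (9): [1], [2], [3], [4], [5], [6], [7], [8], [9]
  1-simplices (27): (27 of them)
  2-simplices (18): [1,3,8], [1,3,9], [1,4,5], [1,4,7], [1,5,8], [1,7,9], [2,3,4], [2,3,9], [2,4,7], [2,6,8], [2,6,9], [2,7,8], [3,4,6], [3,6,8], [4,5,6], [5,6,9], [5,7,8], [5,7,9]

Hence C_0 ≅ Z^9, C_1 ≅ Z^27, C_2 ≅ Z^18.

Boundary ∂_1: C_1 → C_0 is given by ∂[p,q] = [q] − [p]. For instance
  ∂[5,8] = [8] − [5].
As a 9×27 matrix over Z this has rank 8, with invariant factors (1,1,1,1,1,1,1,1).

∂_2: C_2 → C_1 sends each 2-simplex [p,q,r] to [q,r] − [p,r] + [p,q]. For instance
  ∂[1,3,8] = [3,8] − [1,8] + [1,3],
  ∂[1,5,8] = [5,8] − [1,8] + [1,5].
The resulting 27×18 matrix has rank 18, and its Smith normal form has invariant factors (1,1,1,1,1,1,1,1,1,1,1,1,1,1,1,1,1,2).

Reading off H_k = ker ∂_k / im ∂_{k+1}:

  H_0: rank C_0 − rank ∂_1 = 9 − 8 = 1, and the invariant factors of ∂_1 are all 1, so H_0 ≅ Z.
  H_1: rank ker ∂_1 − rank ∂_2 = (27 − 8) − 18 = 1, and ∂_2 has invariant factor 2 > 1, so H_1 ≅ Z ⊕ Z_2.
  H_2: rank ker ∂_2 − rank ∂_3 = (18 − 18) − 0 = 0, and there is no ∂_3, so H_2 ≅ 0.

As a check, the Euler characteristic is 9 − 27 + 18 = 0, which agrees with 1 − 1 + 0 = 0.

H_0 = Z,  H_1 = Z ⊕ Z_2,  H_2 = 0.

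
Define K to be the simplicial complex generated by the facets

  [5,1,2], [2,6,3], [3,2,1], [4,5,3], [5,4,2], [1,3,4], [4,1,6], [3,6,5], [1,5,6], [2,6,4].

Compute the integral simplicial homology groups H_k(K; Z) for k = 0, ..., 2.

H_0 = Z,  H_1 = Z_2,  H_2 = 0.

Order the vertices as 1 < 2 < 3 < 4 < 5 < 6. Listing each simplex with vertices in this order, K has dimension 2 with simplices:

  0-simplices (6): [1], [2], [3], [4], [5], [6]
  1-simplices (15): [1,2], [1,3], [1,4], [1,5], [1,6], [2,3], [2,4], [2,5], [2,6], [3,4], [3,5], [3,6], [4,5], [4,6], [5,6]
  2-simplices (10): [1,2,3], [1,2,5], [1,3,4], [1,4,6], [1,5,6], [2,3,6], [2,4,5], [2,4,6], [3,4,5], [3,5,6]

giving chain groups C_0 ≅ Z^6, C_1 ≅ Z^15, C_2 ≅ Z^10.

Boundary ∂_1: C_1 → C_0 is given by ∂[p,q] = [q] − [p].
As a 6×15 matrix over Z this has rank 5, with invariant factors (1,1,1,1,1).

The boundary map ∂_2: C_2 → C_1 maps a triangle to the signed sum of its edges. For instance
  ∂[3,4,5] = [4,5] − [3,5] + [3,4],
  ∂[2,4,6] = [4,6] − [2,6] + [2,4].
As a 15×10 matrix over Z this has rank 10, with invariant factors (1,1,1,1,1,1,1,1,1,2).

Reading off H_k = ker ∂_k / im ∂_{k+1}:

  H_0: rank C_0 − rank ∂_1 = 6 − 5 = 1, and the invariant factors of ∂_1 are all 1, so H_0 ≅ Z.
  H_1: rank ker ∂_1 − rank ∂_2 = (15 − 5) − 10 = 0, and ∂_2 has invariant factor 2 > 1, so H_1 ≅ Z_2.
  H_2: rank ker ∂_2 − rank ∂_3 = (10 − 10) − 0 = 0, and there is no ∂_3, so H_2 ≅ 0.

(K is a triangulation of the real projective plane RP^2.)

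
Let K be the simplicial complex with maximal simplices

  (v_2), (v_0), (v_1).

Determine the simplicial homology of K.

K has 3 vertices.
rank ∂_0 = 0, rank ∂_1 = 0 ⇒ b_0 = 3 − 0 − 0 = 3. So H_0 ≅ Z^3.

H_0 ≅ Z^3.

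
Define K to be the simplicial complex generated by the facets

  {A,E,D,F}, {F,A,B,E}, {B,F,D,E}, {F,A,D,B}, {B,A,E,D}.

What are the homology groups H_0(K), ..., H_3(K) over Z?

H_0 = Z,  H_1 = 0,  H_2 = 0,  H_3 = Z.

Fix the vertex order A < B < D < E < F and write every simplex with vertices in increasing order. Then dim K = 3 and the simplices of K are:

  0-simplices (5): A, B, D, E, F
  1-simplices (10): AB, AD, AE, AF, BD, BE, BF, DE, DF, EF
  2-simplices (10): ABD, ABE, ABF, ADE, ADF, AEF, BDE, BDF, BEF, DEF
  3-simplices (5): ABDE, ABDF, ABEF, ADEF, BDEF

so the chain groups are C_0 ≅ Z^5, C_1 ≅ Z^10, C_2 ≅ Z^10, C_3 ≅ Z^5.

∂_1: C_1 → C_0 sends each edge [p,q] (with p < q) to q − p.
As a 5×10 matrix over Z this has rank 4, with invariant factors (1,1,1,1).

Boundary ∂_2: C_2 → C_1 sends each 2-simplex [p,q,r] to [q,r] − [p,r] + [p,q]. For instance
  ∂BEF = EF − BF + BE,
  ∂ABD = BD − AD + AB.
This gives a 10×10 integer matrix of rank 6; reducing to Smith normal form yields diagonal entries (1,1,1,1,1,1).

∂_3: C_3 → C_2 sends each 3-simplex σ to the alternating sum Σ_i (−1)^i (σ with its i-th vertex removed). For instance
  ∂ABEF = BEF − AEF + ABF − ABE,
  ∂ADEF = DEF − AEF + ADF − ADE.
This gives a 10×5 integer matrix of rank 4; reducing to Smith normal form yields diagonal entries (1,1,1,1).

Computing H_k = (kernel of ∂_k) / (image of ∂_{k+1}):

  H_0: rank C_0 − rank ∂_1 = 5 − 4 = 1, and the invariant factors of ∂_1 are all 1, so H_0 = Z.
  H_1: rank ker ∂_1 − rank ∂_2 = (10 − 4) − 6 = 0, and the invariant factors of ∂_2 are all 1, so H_1 = 0.
  H_2: rank ker ∂_2 − rank ∂_3 = (10 − 6) − 4 = 0, and the invariant factors of ∂_3 are all 1, so H_2 = 0.
  H_3: rank ker ∂_3 − rank ∂_4 = (5 − 4) − 0 = 1, and there is no ∂_4, so H_3 = Z.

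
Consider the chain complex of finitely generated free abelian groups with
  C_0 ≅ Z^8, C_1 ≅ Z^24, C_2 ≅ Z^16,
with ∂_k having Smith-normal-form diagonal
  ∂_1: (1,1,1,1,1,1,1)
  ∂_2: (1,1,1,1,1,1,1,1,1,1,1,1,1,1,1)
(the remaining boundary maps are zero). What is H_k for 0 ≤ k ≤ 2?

H_0: b_0 = 8 − 0 − 7 = 1; torsion from ∂_1 factors > 1: none. So H_0 ≅ Z.
H_1: b_1 = 24 − 7 − 15 = 2; torsion from ∂_2 factors > 1: none. So H_1 ≅ Z^2.
H_2: b_2 = 16 − 15 − 0 = 1; torsion from ∂_3 factors > 1: none. So H_2 ≅ Z.

H_0 ≅ Z,  H_1 ≅ Z^2,  H_2 ≅ Z.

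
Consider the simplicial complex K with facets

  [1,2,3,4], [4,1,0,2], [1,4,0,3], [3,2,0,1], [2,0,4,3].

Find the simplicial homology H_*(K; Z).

Take the total order 0 < 1 < 2 < 3 < 4 on the vertex set. Then K (dimension 3) consists of the simplices:

  0-simplices (5): [0], [1], [2], [3], [4]
  1-simplices (10): [0,1], [0,2], [0,3], [0,4], [1,2], [1,3], [1,4], [2,3], [2,4], [3,4]
  2-simplices (10): [0,1,2], [0,1,3], [0,1,4], [0,2,3], [0,2,4], [0,3,4], [1,2,3], [1,2,4], [1,3,4], [2,3,4]
  3-simplices (5): [0,1,2,3], [0,1,2,4], [0,1,3,4], [0,2,3,4], [1,2,3,4]

giving chain groups C_0 ≅ Z^5, C_1 ≅ Z^10, C_2 ≅ Z^10, C_3 ≅ Z^5.

∂_1: C_1 → C_0 maps an edge to its endpoints' difference, ∂[p,q] = q − p. For instance
  ∂[0,3] = [3] − [0].
As a 5×10 matrix over Z this has rank 4, with invariant factors (1,1,1,1).

∂_2: C_2 → C_1 sends each 2-simplex [p,q,r] to [q,r] − [p,r] + [p,q]. For instance
  ∂[0,2,3] = [2,3] − [0,3] + [0,2],
  ∂[1,3,4] = [3,4] − [1,4] + [1,3].
This gives a 10×10 integer matrix of rank 6; reducing to Smith normal form yields diagonal entries (1,1,1,1,1,1).

∂_3: C_3 → C_2 sends each 3-simplex σ to the alternating sum Σ_i (−1)^i (σ with its i-th vertex removed). For instance
  ∂[0,1,3,4] = [1,3,4] − [0,3,4] + [0,1,4] − [0,1,3],
  ∂[0,2,3,4] = [2,3,4] − [0,3,4] + [0,2,4] − [0,2,3].
The resulting 10×5 matrix has rank 4, and its Smith normal form has invariant factors (1,1,1,1).

From H_k ≅ ker(∂_k) / im(∂_{k+1}) we obtain:

  H_0: rank C_0 − rank ∂_1 = 5 − 4 = 1, and the invariant factors of ∂_1 are all 1, so H_0 ≅ Z.
  H_1: rank ker ∂_1 − rank ∂_2 = (10 − 4) − 6 = 0, and the invariant factors of ∂_2 are all 1, so H_1 ≅ 0.
  H_2: rank ker ∂_2 − rank ∂_3 = (10 − 6) − 4 = 0, and the invariant factors of ∂_3 are all 1, so H_2 ≅ 0.
  H_3: rank ker ∂_3 − rank ∂_4 = (5 − 4) − 0 = 1, and there is no ∂_4, so H_3 ≅ Z.

H_0 = Z,  H_1 = 0,  H_2 = 0,  H_3 = Z.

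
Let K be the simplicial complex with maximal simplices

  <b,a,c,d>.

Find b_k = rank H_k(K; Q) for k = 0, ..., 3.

b_0 = 1, b_1 = 0, b_2 = 0, b_3 = 0.

We work with the vertex ordering a < b < c < d. The simplices of K, each written with vertices in increasing order, are:

  0-simplices (4): a, b, c, d
  1-simplices (6): ab, ac, ad, bc, bd, cd
  2-simplices (4): abc, abd, acd, bcd
  3-simplices (1): abcd

so the chain groups are C_0 ≅ Z^4, C_1 ≅ Z^6, C_2 ≅ Z^4, C_3 ≅ Z^1.

The boundary map ∂_1: C_1 → C_0 sends each edge [p,q] (with p < q) to q − p. For instance
  ∂cd = d − c.
The resulting 4×6 matrix has rank 3, and its Smith normal form has invariant factors (1,1,1).

∂_2: C_2 → C_1 sends each 2-simplex [p,q,r] to [q,r] − [p,r] + [p,q]. For instance
  ∂bcd = cd − bd + bc,
  ∂abd = bd − ad + ab.
The resulting 6×4 matrix has rank 3, and its Smith normal form has invariant factors (1,1,1).

∂_3: C_3 → C_2 sends each 3-simplex σ to the alternating sum Σ_i (−1)^i (σ with its i-th vertex removed). For instance
  ∂abcd = bcd − acd + abd − abc.
This gives a 4×1 integer matrix of rank 1; reducing to Smith normal form yields diagonal entries (1).

Computing H_k = (kernel of ∂_k) / (image of ∂_{k+1}):

  H_0: rank C_0 − rank ∂_1 = 4 − 3 = 1, and the invariant factors of ∂_1 are all 1, so H_0 ≅ Z.
  H_1: rank ker ∂_1 − rank ∂_2 = (6 − 3) − 3 = 0, and the invariant factors of ∂_2 are all 1, so H_1 ≅ 0.
  H_2: rank ker ∂_2 − rank ∂_3 = (4 − 3) − 1 = 0, and the invariant factors of ∂_3 are all 1, so H_2 ≅ 0.
  H_3: rank ker ∂_3 − rank ∂_4 = (1 − 1) − 0 = 0, and there is no ∂_4, so H_3 ≅ 0.

As a check, the Euler characteristic is 4 − 6 + 4 − 1 = 1, which agrees with 1 − 0 + 0 − 0 = 1.

Hence the Betti numbers are b_0 = 1, b_1 = 0, b_2 = 0, b_3 = 0.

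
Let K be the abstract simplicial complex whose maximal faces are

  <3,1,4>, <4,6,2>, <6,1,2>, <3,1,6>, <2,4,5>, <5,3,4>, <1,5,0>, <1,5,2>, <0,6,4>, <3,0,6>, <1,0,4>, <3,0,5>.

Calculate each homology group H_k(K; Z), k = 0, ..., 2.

Order the vertices as 0 < 1 < 2 < 3 < 4 < 5 < 6. Listing each simplex with vertices in this order, K has dimension 2 with simplices:

  0-simplices (7): [0], [1], [2], [3], [4], [5], [6]
  1-simplices (18): [0,1], [0,3], [0,4], [0,5], [0,6], [1,2], [1,3], [1,4], [1,5], [1,6], [2,4], [2,5], [2,6], [3,4], [3,5], [3,6], [4,5], [4,6]
  2-simplices (12): [0,1,4], [0,1,5], [0,3,5], [0,3,6], [0,4,6], [1,2,5], [1,2,6], [1,3,4], [1,3,6], [2,4,5], [2,4,6], [3,4,5]

so the chain groups are C_0 ≅ Z^7, C_1 ≅ Z^18, C_2 ≅ Z^12.

∂_1: C_1 → C_0 sends each edge [p,q] (with p < q) to q − p. For instance
  ∂[3,4] = [4] − [3].
The 7×18 boundary matrix has rank 6 and Smith normal form diag(1,1,1,1,1,1).

∂_2: C_2 → C_1 acts by ∂[p,q,r] = [q,r] − [p,r] + [p,q]. For instance
  ∂[3,4,5] = [4,5] − [3,5] + [3,4],
  ∂[0,1,5] = [1,5] − [0,5] + [0,1].
The resulting 18×12 matrix has rank 12, and its Smith normal form has invariant factors (1,1,1,1,1,1,1,1,1,1,1,2).

Reading off H_k = ker ∂_k / im ∂_{k+1}:

  H_0: rank C_0 − rank ∂_1 = 7 − 6 = 1, and the invariant factors of ∂_1 are all 1, so H_0 ≅ Z.
  H_1: rank ker ∂_1 − rank ∂_2 = (18 − 6) − 12 = 0, and ∂_2 has invariant factor 2 > 1, so H_1 ≅ Z/2.
  H_2: rank ker ∂_2 − rank ∂_3 = (12 − 12) − 0 = 0, and there is no ∂_3, so H_2 ≅ 0.

H_0 = Z,  H_1 = Z/2,  H_2 = 0.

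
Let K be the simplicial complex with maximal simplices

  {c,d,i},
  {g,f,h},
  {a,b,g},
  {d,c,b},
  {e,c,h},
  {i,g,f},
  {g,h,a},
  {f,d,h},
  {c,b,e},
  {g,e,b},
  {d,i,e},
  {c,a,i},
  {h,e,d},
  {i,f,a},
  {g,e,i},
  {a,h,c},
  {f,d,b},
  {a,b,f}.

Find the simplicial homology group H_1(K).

Take the total order a < b < c < d < e < f < g < h < i on the vertex set. Then K (dimension 2) consists of the simplices:

  0-simplices (9): a, b, c, d, e, f, g, h, i
  1-simplices (27): ab, ac, af, ag, ah, ai, bc, bd, be, bf, bg, cd, ce, ch, ci, de, df, dh, di, eg, eh, ei, fg, fh, fi, gh, gi
  2-simplices (18): abf, abg, ach, aci, afi, agh, bcd, bce, bdf, beg, cdi, ceh, deh, dei, dfh, egi, fgh, fgi

Hence C_0 ≅ Z^9, C_1 ≅ Z^27, C_2 ≅ Z^18.

∂_1: C_1 → C_0 maps an edge to its endpoints' difference, ∂[p,q] = q − p. For instance
  ∂bg = g − b.
The 9×27 boundary matrix has rank 8 and Smith normal form diag(1,1,1,1,1,1,1,1).

Boundary ∂_2: C_2 → C_1 sends each 2-simplex [p,q,r] to [q,r] − [p,r] + [p,q]. For instance
  ∂bdf = df − bf + bd,
  ∂beg = eg − bg + be.
The 27×18 boundary matrix has rank 18 and Smith normal form diag(1,1,1,1,1,1,1,1,1,1,1,1,1,1,1,1,1,2).

Computing H_k = (kernel of ∂_k) / (image of ∂_{k+1}):

  H_1: rank ker ∂_1 − rank ∂_2 = (27 − 8) − 18 = 1, and ∂_2 has invariant factor 2 > 1, so H_1 = Z ⊕ Z/2.

H_1 ≅ Z ⊕ Z/2.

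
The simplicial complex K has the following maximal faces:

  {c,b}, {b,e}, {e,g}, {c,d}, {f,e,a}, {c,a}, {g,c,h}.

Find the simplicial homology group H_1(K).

K has 8 vertices, 11 edges, 2 triangles.
rank ∂_1 = 7, rank ∂_2 = 2 ⇒ b_1 = 11 − 7 − 2 = 2; all invariant factors of ∂_2 are 1 so no torsion. So H_1 = Z^2.

H_1 = Z^2.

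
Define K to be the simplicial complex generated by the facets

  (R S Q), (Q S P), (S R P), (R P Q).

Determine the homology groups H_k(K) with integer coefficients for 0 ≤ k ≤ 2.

H_0 = Z,  H_1 = 0,  H_2 = Z.

Fix the vertex order P < Q < R < S and write every simplex with vertices in increasing order. Then dim K = 2 and the simplices of K are:

  0-simplices (4): P, Q, R, S
  1-simplices (6): PQ, PR, PS, QR, QS, RS
  2-simplices (4): PQR, PQS, PRS, QRS

Hence C_0 ≅ Z^4, C_1 ≅ Z^6, C_2 ≅ Z^4.

∂_1: C_1 → C_0 is given by ∂[p,q] = [q] − [p]. For instance
  ∂PR = R − P.
As a 4×6 matrix over Z this has rank 3, with invariant factors (1,1,1).

Boundary ∂_2: C_2 → C_1 sends each 2-simplex [p,q,r] to [q,r] − [p,r] + [p,q]. For instance
  ∂PRS = RS − PS + PR,
  ∂QRS = RS − QS + QR.
The 6×4 boundary matrix has rank 3 and Smith normal form diag(1,1,1).

Computing H_k = (kernel of ∂_k) / (image of ∂_{k+1}):

  H_0: rank C_0 − rank ∂_1 = 4 − 3 = 1, and the invariant factors of ∂_1 are all 1, so H_0 = Z.
  H_1: rank ker ∂_1 − rank ∂_2 = (6 − 3) − 3 = 0, and the invariant factors of ∂_2 are all 1, so H_1 = 0.
  H_2: rank ker ∂_2 − rank ∂_3 = (4 − 3) − 0 = 1, and there is no ∂_3, so H_2 = Z.

(K is a triangulation of the 2-sphere S^2.)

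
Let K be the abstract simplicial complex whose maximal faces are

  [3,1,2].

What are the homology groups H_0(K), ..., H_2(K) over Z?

Fix the vertex order 1 < 2 < 3 and write every simplex with vertices in increasing order. Then dim K = 2 and the simplices of K are:

  0-simplices (3): [1], [2], [3]
  1-simplices (3): [1,2], [1,3], [2,3]
  2-simplices (1): [1,2,3]

so the chain groups are C_0 ≅ Z^3, C_1 ≅ Z^3, C_2 ≅ Z^1.

∂_1: C_1 → C_0 maps an edge to its endpoints' difference, ∂[p,q] = q − p.
The 3×3 boundary matrix has rank 2 and Smith normal form diag(1,1).

∂_2: C_2 → C_1 sends each 2-simplex [p,q,r] to [q,r] − [p,r] + [p,q]. For instance
  ∂[1,2,3] = [2,3] − [1,3] + [1,2].
The 3×1 boundary matrix has rank 1 and Smith normal form diag(1).

From H_k ≅ ker(∂_k) / im(∂_{k+1}) we obtain:

  H_0: rank C_0 − rank ∂_1 = 3 − 2 = 1, and the invariant factors of ∂_1 are all 1, so H_0 = Z.
  H_1: rank ker ∂_1 − rank ∂_2 = (3 − 2) − 1 = 0, and the invariant factors of ∂_2 are all 1, so H_1 = 0.
  H_2: rank ker ∂_2 − rank ∂_3 = (1 − 1) − 0 = 0, and there is no ∂_3, so H_2 = 0.

As a check, the Euler characteristic is 3 − 3 + 1 = 1, which agrees with 1 − 0 + 0 = 1.

H_0 ≅ Z,  H_1 = 0,  H_2 = 0.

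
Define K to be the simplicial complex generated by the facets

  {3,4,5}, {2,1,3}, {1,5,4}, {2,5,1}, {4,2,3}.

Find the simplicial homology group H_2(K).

H_2 = 0.

Fix the vertex order 1 < 2 < 3 < 4 < 5 and write every simplex with vertices in increasing order. Then dim K = 2 and the simplices of K are:

  0-simplices (5): [1], [2], [3], [4], [5]
  1-simplices (10): [1,2], [1,3], [1,4], [1,5], [2,3], [2,4], [2,5], [3,4], [3,5], [4,5]
  2-simplices (5): [1,2,3], [1,2,5], [1,4,5], [2,3,4], [3,4,5]

giving chain groups C_0 ≅ Z^5, C_1 ≅ Z^10, C_2 ≅ Z^5.

∂_1: C_1 → C_0 is given by ∂[p,q] = [q] − [p].
As a 5×10 matrix over Z this has rank 4, with invariant factors (1,1,1,1).

∂_2: C_2 → C_1 acts by ∂[p,q,r] = [q,r] − [p,r] + [p,q]. For instance
  ∂[1,2,5] = [2,5] − [1,5] + [1,2],
  ∂[2,3,4] = [3,4] − [2,4] + [2,3].
As a 10×5 matrix over Z this has rank 5, with invariant factors (1,1,1,1,1).

Now H_k = ker ∂_k / im ∂_{k+1}, so:

  H_2: rank ker ∂_2 − rank ∂_3 = (5 − 5) − 0 = 0, and there is no ∂_3, so H_2 = 0.

(K is a triangulation of the Möbius band.)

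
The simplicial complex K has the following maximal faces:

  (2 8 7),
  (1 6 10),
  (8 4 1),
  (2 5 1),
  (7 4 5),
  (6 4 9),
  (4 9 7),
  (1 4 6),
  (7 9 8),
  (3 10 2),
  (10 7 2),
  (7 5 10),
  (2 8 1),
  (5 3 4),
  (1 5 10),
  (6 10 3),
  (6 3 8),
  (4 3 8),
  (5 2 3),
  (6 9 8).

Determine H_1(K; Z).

H_1 = Z ⊕ Z/2.

Take the total order 1 < 2 < 3 < 4 < 5 < 6 < 7 < 8 < 9 < 10 on the vertex set. Then K (dimension 2) consists of the simplices:

  0-simplices (10): [1], [2], [3], [4], [5], [6], [7], [8], [9], [10]
  1-simplices (30): (30 of them)
  2-simplices (20): (20 of them)

so the chain groups are C_0 ≅ Z^10, C_1 ≅ Z^30, C_2 ≅ Z^20.

Boundary ∂_1: C_1 → C_0 sends each edge [p,q] (with p < q) to q − p. For instance
  ∂[1,2] = [2] − [1].
This gives a 10×30 integer matrix of rank 9; reducing to Smith normal form yields diagonal entries (1,1,1,1,1,1,1,1,1).

∂_2: C_2 → C_1 maps a triangle to the signed sum of its edges. For instance
  ∂[4,7,9] = [7,9] − [4,9] + [4,7],
  ∂[6,8,9] = [8,9] − [6,9] + [6,8].
The 30×20 boundary matrix has rank 20 and Smith normal form diag(1,1,1,1,1,1,1,1,1,1,1,1,1,1,1,1,1,1,1,2).

Now H_k = ker ∂_k / im ∂_{k+1}, so:

  H_1: rank ker ∂_1 − rank ∂_2 = (30 − 9) − 20 = 1, and ∂_2 has invariant factor 2 > 1, so H_1 = Z ⊕ Z/2.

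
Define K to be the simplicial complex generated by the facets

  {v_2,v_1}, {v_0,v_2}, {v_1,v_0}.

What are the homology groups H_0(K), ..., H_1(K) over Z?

H_0 = Z,  H_1 = Z.

Take the total order v_0 < v_1 < v_2 on the vertex set. Then K (dimension 1) consists of the simplices:

  0-simplices (3): [v_0], [v_1], [v_2]
  1-simplices (3): [v_0,v_1], [v_0,v_2], [v_1,v_2]

giving chain groups C_0 ≅ Z^3, C_1 ≅ Z^3.

∂_1: C_1 → C_0 is given by ∂[p,q] = [q] − [p]. For instance
  ∂[v_0,v_1] = [v_1] − [v_0].
This gives a 3×3 integer matrix of rank 2; reducing to Smith normal form yields diagonal entries (1,1).

Reading off H_k = ker ∂_k / im ∂_{k+1}:

  H_0: rank C_0 − rank ∂_1 = 3 − 2 = 1, and the invariant factors of ∂_1 are all 1, so H_0 ≅ Z.
  H_1: rank ker ∂_1 − rank ∂_2 = (3 − 2) − 0 = 1, and there is no ∂_2, so H_1 ≅ Z.

(K is a triangulation of the circle S^1.)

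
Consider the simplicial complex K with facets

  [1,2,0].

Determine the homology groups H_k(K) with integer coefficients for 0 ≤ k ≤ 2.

H_0 ≅ Z,  H_1 = 0,  H_2 = 0.

Take the total order 0 < 1 < 2 on the vertex set. Then K (dimension 2) consists of the simplices:

  0-simplices (3): [0], [1], [2]
  1-simplices (3): [0,1], [0,2], [1,2]
  2-simplices (1): [0,1,2]

so the chain groups are C_0 ≅ Z^3, C_1 ≅ Z^3, C_2 ≅ Z^1.

Boundary ∂_1: C_1 → C_0 sends each edge [p,q] (with p < q) to q − p. For instance
  ∂[0,1] = [1] − [0].
This gives a 3×3 integer matrix of rank 2; reducing to Smith normal form yields diagonal entries (1,1).

Boundary ∂_2: C_2 → C_1 maps a triangle to the signed sum of its edges. For instance
  ∂[0,1,2] = [1,2] − [0,2] + [0,1].
As a 3×1 matrix over Z this has rank 1, with invariant factors (1).

From H_k ≅ ker(∂_k) / im(∂_{k+1}) we obtain:

  H_0: rank C_0 − rank ∂_1 = 3 − 2 = 1, and the invariant factors of ∂_1 are all 1, so H_0 ≅ Z.
  H_1: rank ker ∂_1 − rank ∂_2 = (3 − 2) − 1 = 0, and the invariant factors of ∂_2 are all 1, so H_1 ≅ 0.
  H_2: rank ker ∂_2 − rank ∂_3 = (1 − 1) − 0 = 0, and there is no ∂_3, so H_2 ≅ 0.

As a check, the Euler characteristic is 3 − 3 + 1 = 1, which agrees with 1 − 0 + 0 = 1.
(K is a triangulation of the 2-simplex.)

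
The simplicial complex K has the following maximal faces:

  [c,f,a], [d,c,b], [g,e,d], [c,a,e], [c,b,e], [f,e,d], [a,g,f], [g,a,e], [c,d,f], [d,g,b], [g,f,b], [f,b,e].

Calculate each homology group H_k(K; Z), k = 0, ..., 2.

H_0 = Z,  H_1 = Z_2,  H_2 = 0.

Order the vertices as a < b < c < d < e < f < g. Listing each simplex with vertices in this order, K has dimension 2 with simplices:

  0-simplices (7): a, b, c, d, e, f, g
  1-simplices (18): ac, ae, af, ag, bc, bd, be, bf, bg, cd, ce, cf, de, df, dg, ef, eg, fg
  2-simplices (12): ace, acf, aeg, afg, bcd, bce, bdg, bef, bfg, cdf, def, deg

giving chain groups C_0 ≅ Z^7, C_1 ≅ Z^18, C_2 ≅ Z^12.

The boundary map ∂_1: C_1 → C_0 sends each edge [p,q] (with p < q) to q − p. For instance
  ∂bd = d − b.
As a 7×18 matrix over Z this has rank 6, with invariant factors (1,1,1,1,1,1).

The boundary map ∂_2: C_2 → C_1 acts by ∂[p,q,r] = [q,r] − [p,r] + [p,q]. For instance
  ∂afg = fg − ag + af,
  ∂cdf = df − cf + cd.
This gives a 18×12 integer matrix of rank 12; reducing to Smith normal form yields diagonal entries (1,1,1,1,1,1,1,1,1,1,1,2).

Computing H_k = (kernel of ∂_k) / (image of ∂_{k+1}):

  H_0: rank C_0 − rank ∂_1 = 7 − 6 = 1, and the invariant factors of ∂_1 are all 1, so H_0 = Z.
  H_1: rank ker ∂_1 − rank ∂_2 = (18 − 6) − 12 = 0, and ∂_2 has invariant factor 2 > 1, so H_1 = Z_2.
  H_2: rank ker ∂_2 − rank ∂_3 = (12 − 12) − 0 = 0, and there is no ∂_3, so H_2 = 0.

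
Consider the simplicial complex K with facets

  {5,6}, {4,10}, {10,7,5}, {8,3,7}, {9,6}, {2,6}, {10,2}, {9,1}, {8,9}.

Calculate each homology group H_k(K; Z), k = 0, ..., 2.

H_0 ≅ Z,  H_1 ≅ Z^2,  H_2 = 0.

Order the vertices as 1 < 2 < 3 < 4 < 5 < 6 < 7 < 8 < 9 < 10. Listing each simplex with vertices in this order, K has dimension 2 with simplices:

  0-simplices (10): [1], [2], [3], [4], [5], [6], [7], [8], [9], [10]
  1-simplices (13): [1,9], [2,6], [2,10], [3,7], [3,8], [4,10], [5,6], [5,7], [5,10], [6,9], [7,8], [7,10], [8,9]
  2-simplices (2): [3,7,8], [5,7,10]

so the chain groups are C_0 ≅ Z^10, C_1 ≅ Z^13, C_2 ≅ Z^2.

Boundary ∂_1: C_1 → C_0 maps an edge to its endpoints' difference, ∂[p,q] = q − p.
The resulting 10×13 matrix has rank 9, and its Smith normal form has invariant factors (1,1,1,1,1,1,1,1,1).

∂_2: C_2 → C_1 sends each 2-simplex [p,q,r] to [q,r] − [p,r] + [p,q]. For instance
  ∂[3,7,8] = [7,8] − [3,8] + [3,7],
  ∂[5,7,10] = [7,10] − [5,10] + [5,7].
The 13×2 boundary matrix has rank 2 and Smith normal form diag(1,1).

Now H_k = ker ∂_k / im ∂_{k+1}, so:

  H_0: rank C_0 − rank ∂_1 = 10 − 9 = 1, and the invariant factors of ∂_1 are all 1, so H_0 = Z.
  H_1: rank ker ∂_1 − rank ∂_2 = (13 − 9) − 2 = 2, and the invariant factors of ∂_2 are all 1, so H_1 = Z^2.
  H_2: rank ker ∂_2 − rank ∂_3 = (2 − 2) − 0 = 0, and there is no ∂_3, so H_2 = 0.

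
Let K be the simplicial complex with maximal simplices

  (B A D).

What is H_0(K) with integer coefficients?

H_0 = Z.

Take the total order A < B < D on the vertex set. Then K (dimension 2) consists of the simplices:

  0-simplices (3): A, B, D
  1-simplices (3): AB, AD, BD
  2-simplices (1): ABD

so the chain groups are C_0 ≅ Z^3, C_1 ≅ Z^3, C_2 ≅ Z^1.

∂_1: C_1 → C_0 maps an edge to its endpoints' difference, ∂[p,q] = q − p. For instance
  ∂AB = B − A.
This gives a 3×3 integer matrix of rank 2; reducing to Smith normal form yields diagonal entries (1,1).

Boundary ∂_2: C_2 → C_1 sends each 2-simplex [p,q,r] to [q,r] − [p,r] + [p,q]. For instance
  ∂ABD = BD − AD + AB.
This gives a 3×1 integer matrix of rank 1; reducing to Smith normal form yields diagonal entries (1).

Computing H_k = (kernel of ∂_k) / (image of ∂_{k+1}):

  H_0: rank C_0 − rank ∂_1 = 3 − 2 = 1, and the invariant factors of ∂_1 are all 1, so H_0 = Z.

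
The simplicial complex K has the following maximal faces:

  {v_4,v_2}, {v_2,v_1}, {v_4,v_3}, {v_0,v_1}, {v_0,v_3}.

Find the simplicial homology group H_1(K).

H_1 = Z.

We work with the vertex ordering v_0 < v_1 < v_2 < v_3 < v_4. The simplices of K, each written with vertices in increasing order, are:

  0-simplices (5): [v_0], [v_1], [v_2], [v_3], [v_4]
  1-simplices (5): [v_0,v_1], [v_0,v_3], [v_1,v_2], [v_2,v_4], [v_3,v_4]

giving chain groups C_0 ≅ Z^5, C_1 ≅ Z^5.

The boundary map ∂_1: C_1 → C_0 is given by ∂[p,q] = [q] − [p]. For instance
  ∂[v_2,v_4] = [v_4] − [v_2].
This gives a 5×5 integer matrix of rank 4; reducing to Smith normal form yields diagonal entries (1,1,1,1).

From H_k ≅ ker(∂_k) / im(∂_{k+1}) we obtain:

  H_1: rank ker ∂_1 − rank ∂_2 = (5 − 4) − 0 = 1, and there is no ∂_2, so H_1 ≅ Z.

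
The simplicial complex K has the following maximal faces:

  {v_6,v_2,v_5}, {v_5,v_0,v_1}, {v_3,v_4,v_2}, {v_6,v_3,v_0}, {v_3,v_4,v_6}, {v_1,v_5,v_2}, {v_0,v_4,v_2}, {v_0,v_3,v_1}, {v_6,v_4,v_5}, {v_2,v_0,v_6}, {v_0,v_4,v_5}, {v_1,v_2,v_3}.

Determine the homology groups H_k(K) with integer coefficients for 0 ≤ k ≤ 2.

Order the vertices as v_0 < v_1 < v_2 < v_3 < v_4 < v_5 < v_6. Listing each simplex with vertices in this order, K has dimension 2 with simplices:

  0-simplices (7): [v_0], [v_1], [v_2], [v_3], [v_4], [v_5], [v_6]
  1-simplices (18): (18 of them)
  2-simplices (12): (12 of them)

giving chain groups C_0 ≅ Z^7, C_1 ≅ Z^18, C_2 ≅ Z^12.

∂_1: C_1 → C_0 sends each edge [p,q] (with p < q) to q − p.
The resulting 7×18 matrix has rank 6, and its Smith normal form has invariant factors (1,1,1,1,1,1).

∂_2: C_2 → C_1 maps a triangle to the signed sum of its edges. For instance
  ∂[v_0,v_2,v_6] = [v_2,v_6] − [v_0,v_6] + [v_0,v_2],
  ∂[v_2,v_3,v_4] = [v_3,v_4] − [v_2,v_4] + [v_2,v_3].
This gives a 18×12 integer matrix of rank 12; reducing to Smith normal form yields diagonal entries (1,1,1,1,1,1,1,1,1,1,1,2).

Now H_k = ker ∂_k / im ∂_{k+1}, so:

  H_0: rank C_0 − rank ∂_1 = 7 − 6 = 1, and the invariant factors of ∂_1 are all 1, so H_0 ≅ Z.
  H_1: rank ker ∂_1 − rank ∂_2 = (18 − 6) − 12 = 0, and ∂_2 has invariant factor 2 > 1, so H_1 ≅ Z/2.
  H_2: rank ker ∂_2 − rank ∂_3 = (12 − 12) − 0 = 0, and there is no ∂_3, so H_2 ≅ 0.

As a check, the Euler characteristic is 7 − 18 + 12 = 1, which agrees with 1 − 0 + 0 = 1.
(K is a triangulation of the real projective plane RP^2.)

H_0 ≅ Z,  H_1 ≅ Z/2,  H_2 = 0.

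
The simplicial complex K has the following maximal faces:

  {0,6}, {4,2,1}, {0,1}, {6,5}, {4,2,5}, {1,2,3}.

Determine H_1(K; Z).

Order the vertices as 0 < 1 < 2 < 3 < 4 < 5 < 6. Listing each simplex with vertices in this order, K has dimension 2 with simplices:

  0-simplices (7): [0], [1], [2], [3], [4], [5], [6]
  1-simplices (10): [0,1], [0,6], [1,2], [1,3], [1,4], [2,3], [2,4], [2,5], [4,5], [5,6]
  2-simplices (3): [1,2,3], [1,2,4], [2,4,5]

giving chain groups C_0 ≅ Z^7, C_1 ≅ Z^10, C_2 ≅ Z^3.

The boundary map ∂_1: C_1 → C_0 maps an edge to its endpoints' difference, ∂[p,q] = q − p. For instance
  ∂[4,5] = [5] − [4].
The resulting 7×10 matrix has rank 6, and its Smith normal form has invariant factors (1,1,1,1,1,1).

The boundary map ∂_2: C_2 → C_1 acts by ∂[p,q,r] = [q,r] − [p,r] + [p,q]. For instance
  ∂[2,4,5] = [4,5] − [2,5] + [2,4],
  ∂[1,2,3] = [2,3] − [1,3] + [1,2].
This gives a 10×3 integer matrix of rank 3; reducing to Smith normal form yields diagonal entries (1,1,1).

From H_k ≅ ker(∂_k) / im(∂_{k+1}) we obtain:

  H_1: rank ker ∂_1 − rank ∂_2 = (10 − 6) − 3 = 1, and the invariant factors of ∂_2 are all 1, so H_1 ≅ Z.

H_1 ≅ Z.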